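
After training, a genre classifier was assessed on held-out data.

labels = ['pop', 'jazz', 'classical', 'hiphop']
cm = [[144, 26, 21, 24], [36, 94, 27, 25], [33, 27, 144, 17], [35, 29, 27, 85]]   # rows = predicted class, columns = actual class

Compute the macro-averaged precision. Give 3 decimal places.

Per-class precision (TP/(TP+FP)):
  pop: TP=144, FP=26+21+24=71 → 144/215 = 0.6698
  jazz: TP=94, FP=36+27+25=88 → 94/182 = 0.5165
  classical: TP=144, FP=33+27+17=77 → 144/221 = 0.6516
  hiphop: TP=85, FP=35+29+27=91 → 85/176 = 0.4830
Macro-precision = mean = (0.6698 + 0.5165 + 0.6516 + 0.4830) / 4 = 0.580

0.580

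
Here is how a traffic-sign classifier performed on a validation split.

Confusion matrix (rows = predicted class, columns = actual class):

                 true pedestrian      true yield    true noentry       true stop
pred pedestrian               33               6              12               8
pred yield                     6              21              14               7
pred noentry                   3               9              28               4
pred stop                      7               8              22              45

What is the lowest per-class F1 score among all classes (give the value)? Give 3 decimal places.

0.457

Per-class F1 score (2·TP/(2·TP+FP+FN)):
  pedestrian: TP=33, FP=6+12+8=26, FN=6+3+7=16 → 66/108 = 0.6111
  yield: TP=21, FP=6+14+7=27, FN=6+9+8=23 → 42/92 = 0.4565
  noentry: TP=28, FP=3+9+4=16, FN=12+14+22=48 → 56/120 = 0.4667
  stop: TP=45, FP=7+8+22=37, FN=8+7+4=19 → 90/146 = 0.6164
Lowest is class 'yield' with F1 score = 0.457.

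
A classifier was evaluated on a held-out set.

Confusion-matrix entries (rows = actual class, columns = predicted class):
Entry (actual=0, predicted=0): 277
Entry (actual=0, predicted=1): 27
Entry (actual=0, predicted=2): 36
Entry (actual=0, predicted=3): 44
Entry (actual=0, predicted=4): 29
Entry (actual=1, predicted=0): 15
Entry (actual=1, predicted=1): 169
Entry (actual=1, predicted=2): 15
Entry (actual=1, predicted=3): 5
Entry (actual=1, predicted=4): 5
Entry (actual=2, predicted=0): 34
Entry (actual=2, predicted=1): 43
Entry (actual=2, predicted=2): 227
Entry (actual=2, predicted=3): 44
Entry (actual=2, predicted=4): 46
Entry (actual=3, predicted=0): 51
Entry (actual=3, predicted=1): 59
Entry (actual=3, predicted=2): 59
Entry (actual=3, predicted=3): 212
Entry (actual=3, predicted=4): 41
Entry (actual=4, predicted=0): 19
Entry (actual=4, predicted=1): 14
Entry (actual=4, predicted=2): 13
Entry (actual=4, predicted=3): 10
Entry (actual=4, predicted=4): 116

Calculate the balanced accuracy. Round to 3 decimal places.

Balanced accuracy = mean of per-class recall.
  0: recall = 277/413 = 0.6707
  1: recall = 169/209 = 0.8086
  2: recall = 227/394 = 0.5761
  3: recall = 212/422 = 0.5024
  4: recall = 116/172 = 0.6744
Mean = (0.6707 + 0.8086 + 0.5761 + 0.5024 + 0.6744) / 5 = 0.646

0.646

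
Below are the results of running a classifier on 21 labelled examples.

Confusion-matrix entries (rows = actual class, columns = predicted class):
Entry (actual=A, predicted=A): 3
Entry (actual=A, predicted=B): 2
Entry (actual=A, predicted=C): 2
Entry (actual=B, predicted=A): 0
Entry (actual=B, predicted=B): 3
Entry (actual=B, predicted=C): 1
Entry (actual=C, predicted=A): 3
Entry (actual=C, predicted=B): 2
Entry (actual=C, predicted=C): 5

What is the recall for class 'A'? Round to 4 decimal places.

recall = TP/(TP+FN).
A: TP=3, FN=2+2=4 → 3/7 = 0.42857

0.4286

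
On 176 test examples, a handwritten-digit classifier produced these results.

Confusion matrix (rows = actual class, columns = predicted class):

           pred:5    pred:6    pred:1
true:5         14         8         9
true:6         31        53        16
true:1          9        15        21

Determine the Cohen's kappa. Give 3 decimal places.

Observed agreement pₒ = trace/N = 88/176 = 0.5000
Expected agreement pₑ = Σ (rowᵢ·colᵢ)/N² = (31·54 + 100·76 + 45·46)/176² = 0.3662
κ = (pₒ − pₑ)/(1 − pₑ) = (0.5000 − 0.3662)/(1 − 0.3662) = 0.211

0.211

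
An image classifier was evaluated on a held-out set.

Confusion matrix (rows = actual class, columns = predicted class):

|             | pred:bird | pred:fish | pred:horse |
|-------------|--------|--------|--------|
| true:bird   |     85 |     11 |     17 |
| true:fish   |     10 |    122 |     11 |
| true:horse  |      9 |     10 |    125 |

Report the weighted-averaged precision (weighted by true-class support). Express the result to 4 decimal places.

Per-class precision (TP/(TP+FP)):
  bird: TP=85, FP=10+9=19 → 85/104 = 0.81731
  fish: TP=122, FP=11+10=21 → 122/143 = 0.85315
  horse: TP=125, FP=17+11=28 → 125/153 = 0.81699
Weighted-precision = Σ (supportᵢ/N)·precisionᵢ with N=400: (113/400)·0.81731 + (143/400)·0.85315 + (144/400)·0.81699 = 0.8300

0.8300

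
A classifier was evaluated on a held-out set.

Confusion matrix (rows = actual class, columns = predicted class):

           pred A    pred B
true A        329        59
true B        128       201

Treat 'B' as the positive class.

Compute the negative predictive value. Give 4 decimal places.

0.7199

NPV = TN/(TN+FN) = 329/(329+128) = 0.7199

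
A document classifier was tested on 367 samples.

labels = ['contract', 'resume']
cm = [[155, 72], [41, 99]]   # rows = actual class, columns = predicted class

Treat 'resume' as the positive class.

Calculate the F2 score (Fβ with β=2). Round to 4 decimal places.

Fβ = (1+β²)·TP / ((1+β²)·TP + β²·FN + FP), with β²=4
= 5·99 / (5·99 + 4·41 + 72) = 0.6772

0.6772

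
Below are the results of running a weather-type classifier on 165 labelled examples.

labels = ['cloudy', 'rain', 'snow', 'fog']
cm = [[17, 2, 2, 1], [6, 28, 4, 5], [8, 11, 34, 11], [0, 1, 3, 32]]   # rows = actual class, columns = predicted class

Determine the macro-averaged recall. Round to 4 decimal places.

0.7110

Per-class recall (TP/(TP+FN)):
  cloudy: TP=17, FN=2+2+1=5 → 17/22 = 0.77273
  rain: TP=28, FN=6+4+5=15 → 28/43 = 0.65116
  snow: TP=34, FN=8+11+11=30 → 34/64 = 0.53125
  fog: TP=32, FN=0+1+3=4 → 32/36 = 0.88889
Macro-recall = mean = (0.77273 + 0.65116 + 0.53125 + 0.88889) / 4 = 0.7110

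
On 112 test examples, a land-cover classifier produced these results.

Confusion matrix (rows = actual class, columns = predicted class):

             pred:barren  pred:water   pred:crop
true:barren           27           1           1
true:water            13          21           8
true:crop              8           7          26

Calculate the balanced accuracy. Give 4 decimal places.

0.6884

Balanced accuracy = mean of per-class recall.
  barren: recall = 27/29 = 0.93103
  water: recall = 21/42 = 0.50000
  crop: recall = 26/41 = 0.63415
Mean = (0.93103 + 0.50000 + 0.63415) / 3 = 0.6884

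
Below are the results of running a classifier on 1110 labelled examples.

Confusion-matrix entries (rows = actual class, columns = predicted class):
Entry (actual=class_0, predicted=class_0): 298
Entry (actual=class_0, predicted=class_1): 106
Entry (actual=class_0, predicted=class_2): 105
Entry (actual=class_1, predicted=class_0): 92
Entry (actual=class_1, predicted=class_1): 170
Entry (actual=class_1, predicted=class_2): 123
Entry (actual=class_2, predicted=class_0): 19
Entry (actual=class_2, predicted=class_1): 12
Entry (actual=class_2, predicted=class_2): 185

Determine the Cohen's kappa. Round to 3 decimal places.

0.384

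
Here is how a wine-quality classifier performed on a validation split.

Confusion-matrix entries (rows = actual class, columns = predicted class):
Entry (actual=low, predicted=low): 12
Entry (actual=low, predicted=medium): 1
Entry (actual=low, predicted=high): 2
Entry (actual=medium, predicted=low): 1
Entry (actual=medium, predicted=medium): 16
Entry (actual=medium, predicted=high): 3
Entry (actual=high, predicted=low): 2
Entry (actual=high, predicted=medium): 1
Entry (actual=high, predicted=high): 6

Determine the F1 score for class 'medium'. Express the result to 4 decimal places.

0.8421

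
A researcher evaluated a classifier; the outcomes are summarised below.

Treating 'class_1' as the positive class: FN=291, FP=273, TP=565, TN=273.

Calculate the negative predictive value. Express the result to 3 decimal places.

0.484

NPV = TN/(TN+FN) = 273/(273+291) = 0.484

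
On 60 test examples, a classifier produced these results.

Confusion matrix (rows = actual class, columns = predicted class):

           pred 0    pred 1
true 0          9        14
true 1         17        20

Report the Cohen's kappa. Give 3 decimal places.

Observed agreement pₒ = trace/N = 29/60 = 0.4833
Expected agreement pₑ = Σ (rowᵢ·colᵢ)/N² = (23·26 + 37·34)/60² = 0.5156
κ = (pₒ − pₑ)/(1 − pₑ) = (0.4833 − 0.5156)/(1 − 0.5156) = -0.067

-0.067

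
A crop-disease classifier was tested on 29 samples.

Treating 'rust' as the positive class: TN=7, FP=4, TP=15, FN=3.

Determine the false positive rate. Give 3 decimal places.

0.364

FPR = FP/(FP+TN) = 4/(4+7) = 0.364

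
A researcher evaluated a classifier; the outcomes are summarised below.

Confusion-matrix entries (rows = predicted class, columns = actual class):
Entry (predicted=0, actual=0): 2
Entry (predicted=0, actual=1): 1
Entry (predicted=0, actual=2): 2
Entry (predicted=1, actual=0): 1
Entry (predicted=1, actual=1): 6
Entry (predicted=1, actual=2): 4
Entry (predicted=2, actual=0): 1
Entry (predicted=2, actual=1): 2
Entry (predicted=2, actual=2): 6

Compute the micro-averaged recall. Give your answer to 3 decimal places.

0.560

Micro-averaging pools counts across classes: ΣTP=14, ΣFP=11, ΣFN=11.
Micro-recall = TP/(TP+FN) on pooled counts = 0.560 (equals overall accuracy in single-label multiclass).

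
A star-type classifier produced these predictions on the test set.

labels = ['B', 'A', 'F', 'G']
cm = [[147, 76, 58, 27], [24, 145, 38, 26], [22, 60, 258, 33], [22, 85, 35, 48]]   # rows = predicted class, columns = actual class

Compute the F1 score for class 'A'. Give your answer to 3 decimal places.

0.484

Treat 'A' as positive and all other classes as negative.
F1 score = 2·TP/(2·TP+FP+FN).
A: TP=145, FP=24+38+26=88, FN=76+60+85=221 → 290/599 = 0.4841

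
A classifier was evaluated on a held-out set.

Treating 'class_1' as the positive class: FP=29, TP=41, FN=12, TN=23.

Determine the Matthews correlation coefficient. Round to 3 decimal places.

0.229

MCC = (TP·TN − FP·FN) / √((TP+FP)(TP+FN)(TN+FP)(TN+FN))
Numerator = 41·23 − 29·12 = 595
Denominator = √(70·53·52·35) = √6752200 = 2598.4996
MCC = 595 / 2598.4996 = 0.229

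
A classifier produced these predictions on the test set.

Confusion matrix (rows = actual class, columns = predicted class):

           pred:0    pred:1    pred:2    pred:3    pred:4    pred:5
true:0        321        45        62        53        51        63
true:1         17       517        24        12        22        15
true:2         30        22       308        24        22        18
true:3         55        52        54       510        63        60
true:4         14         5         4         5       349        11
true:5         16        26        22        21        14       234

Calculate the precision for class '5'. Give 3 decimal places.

0.584

One-vs-rest for '5': TP = diagonal; FP = other classes predicted '5'; FN = '5' predicted as other.
precision = TP/(TP+FP).
5: TP=234, FP=63+15+18+60+11=167 → 234/401 = 0.5835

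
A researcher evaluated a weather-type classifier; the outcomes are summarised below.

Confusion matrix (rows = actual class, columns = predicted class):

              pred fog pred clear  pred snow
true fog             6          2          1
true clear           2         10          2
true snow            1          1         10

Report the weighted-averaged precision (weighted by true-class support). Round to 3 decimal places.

0.743

Per-class precision (TP/(TP+FP)):
  fog: TP=6, FP=2+1=3 → 6/9 = 0.6667
  clear: TP=10, FP=2+1=3 → 10/13 = 0.7692
  snow: TP=10, FP=1+2=3 → 10/13 = 0.7692
Weighted-precision = Σ (supportᵢ/N)·precisionᵢ with N=35: (9/35)·0.6667 + (14/35)·0.7692 + (12/35)·0.7692 = 0.743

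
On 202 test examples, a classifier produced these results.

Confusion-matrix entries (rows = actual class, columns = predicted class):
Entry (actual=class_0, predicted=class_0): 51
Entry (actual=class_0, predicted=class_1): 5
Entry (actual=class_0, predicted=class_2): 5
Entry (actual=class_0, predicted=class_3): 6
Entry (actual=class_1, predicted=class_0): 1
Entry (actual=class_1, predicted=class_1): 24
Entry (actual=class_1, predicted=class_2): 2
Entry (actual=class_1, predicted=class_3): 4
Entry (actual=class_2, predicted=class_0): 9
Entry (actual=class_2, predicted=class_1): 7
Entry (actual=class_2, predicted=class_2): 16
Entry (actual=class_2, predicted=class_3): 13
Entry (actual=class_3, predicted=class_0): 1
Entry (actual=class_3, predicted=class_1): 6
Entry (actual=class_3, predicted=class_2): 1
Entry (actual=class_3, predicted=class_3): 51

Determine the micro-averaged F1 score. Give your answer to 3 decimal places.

Micro-averaging pools counts across classes: ΣTP=142, ΣFP=60, ΣFN=60.
Micro-F1 score = 2·TP/(2·TP+FP+FN) on pooled counts = 0.703 (equals overall accuracy in single-label multiclass).

0.703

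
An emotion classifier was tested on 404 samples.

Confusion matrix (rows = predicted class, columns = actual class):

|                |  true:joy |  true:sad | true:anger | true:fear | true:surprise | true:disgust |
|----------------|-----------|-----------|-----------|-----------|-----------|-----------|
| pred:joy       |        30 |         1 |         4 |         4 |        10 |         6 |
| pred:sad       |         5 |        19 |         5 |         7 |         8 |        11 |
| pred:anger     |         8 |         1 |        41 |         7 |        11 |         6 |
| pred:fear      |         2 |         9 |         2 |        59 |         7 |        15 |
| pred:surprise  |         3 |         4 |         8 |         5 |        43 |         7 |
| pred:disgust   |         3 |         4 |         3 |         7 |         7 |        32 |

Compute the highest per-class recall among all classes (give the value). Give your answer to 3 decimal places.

0.663

Per-class recall (TP/(TP+FN)):
  joy: TP=30, FN=5+8+2+3+3=21 → 30/51 = 0.5882
  sad: TP=19, FN=1+1+9+4+4=19 → 19/38 = 0.5000
  anger: TP=41, FN=4+5+2+8+3=22 → 41/63 = 0.6508
  fear: TP=59, FN=4+7+7+5+7=30 → 59/89 = 0.6629
  surprise: TP=43, FN=10+8+11+7+7=43 → 43/86 = 0.5000
  disgust: TP=32, FN=6+11+6+15+7=45 → 32/77 = 0.4156
Highest is class 'fear' with recall = 0.663.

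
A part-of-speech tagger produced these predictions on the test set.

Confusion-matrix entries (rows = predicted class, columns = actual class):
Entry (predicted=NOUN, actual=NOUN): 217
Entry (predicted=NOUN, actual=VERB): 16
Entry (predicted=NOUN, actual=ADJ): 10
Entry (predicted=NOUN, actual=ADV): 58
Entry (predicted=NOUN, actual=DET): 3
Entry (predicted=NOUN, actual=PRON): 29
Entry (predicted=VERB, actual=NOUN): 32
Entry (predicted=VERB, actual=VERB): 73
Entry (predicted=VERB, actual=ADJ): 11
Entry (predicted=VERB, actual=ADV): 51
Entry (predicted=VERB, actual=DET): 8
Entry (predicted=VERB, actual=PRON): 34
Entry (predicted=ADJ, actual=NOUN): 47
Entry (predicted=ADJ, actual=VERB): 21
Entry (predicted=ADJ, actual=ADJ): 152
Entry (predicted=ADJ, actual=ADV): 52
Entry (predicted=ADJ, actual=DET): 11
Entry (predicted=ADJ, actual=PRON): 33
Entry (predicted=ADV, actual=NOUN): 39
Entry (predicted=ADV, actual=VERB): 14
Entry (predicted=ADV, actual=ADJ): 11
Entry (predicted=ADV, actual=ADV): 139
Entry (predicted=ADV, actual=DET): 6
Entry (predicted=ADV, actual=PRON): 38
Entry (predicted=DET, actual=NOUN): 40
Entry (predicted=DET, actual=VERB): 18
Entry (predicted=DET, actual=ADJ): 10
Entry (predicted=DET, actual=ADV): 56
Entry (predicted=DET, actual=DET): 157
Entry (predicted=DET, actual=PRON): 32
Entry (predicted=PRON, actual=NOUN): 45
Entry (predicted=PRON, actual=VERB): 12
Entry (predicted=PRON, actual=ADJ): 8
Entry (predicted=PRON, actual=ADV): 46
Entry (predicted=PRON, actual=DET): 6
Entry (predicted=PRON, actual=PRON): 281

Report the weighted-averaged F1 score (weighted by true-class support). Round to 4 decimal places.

0.5567

Per-class F1 score (2·TP/(2·TP+FP+FN)):
  NOUN: TP=217, FP=16+10+58+3+29=116, FN=32+47+39+40+45=203 → 434/753 = 0.57636
  VERB: TP=73, FP=32+11+51+8+34=136, FN=16+21+14+18+12=81 → 146/363 = 0.40220
  ADJ: TP=152, FP=47+21+52+11+33=164, FN=10+11+11+10+8=50 → 304/518 = 0.58687
  ADV: TP=139, FP=39+14+11+6+38=108, FN=58+51+52+56+46=263 → 278/649 = 0.42835
  DET: TP=157, FP=40+18+10+56+32=156, FN=3+8+11+6+6=34 → 314/504 = 0.62302
  PRON: TP=281, FP=45+12+8+46+6=117, FN=29+34+33+38+32=166 → 562/845 = 0.66509
Weighted-F1 score = Σ (supportᵢ/N)·F1 scoreᵢ with N=1816: (420/1816)·0.57636 + (154/1816)·0.40220 + (202/1816)·0.58687 + (402/1816)·0.42835 + (191/1816)·0.62302 + (447/1816)·0.66509 = 0.5567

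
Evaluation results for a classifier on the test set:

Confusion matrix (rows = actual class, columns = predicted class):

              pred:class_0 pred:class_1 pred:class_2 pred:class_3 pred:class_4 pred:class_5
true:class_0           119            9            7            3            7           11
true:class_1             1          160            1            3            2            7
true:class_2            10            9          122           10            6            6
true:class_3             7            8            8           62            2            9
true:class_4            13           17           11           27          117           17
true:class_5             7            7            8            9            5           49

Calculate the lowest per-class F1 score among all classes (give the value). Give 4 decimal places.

0.5326

Per-class F1 score (2·TP/(2·TP+FP+FN)):
  class_0: TP=119, FP=1+10+7+13+7=38, FN=9+7+3+7+11=37 → 238/313 = 0.76038
  class_1: TP=160, FP=9+9+8+17+7=50, FN=1+1+3+2+7=14 → 320/384 = 0.83333
  class_2: TP=122, FP=7+1+8+11+8=35, FN=10+9+10+6+6=41 → 244/320 = 0.76250
  class_3: TP=62, FP=3+3+10+27+9=52, FN=7+8+8+2+9=34 → 124/210 = 0.59048
  class_4: TP=117, FP=7+2+6+2+5=22, FN=13+17+11+27+17=85 → 234/341 = 0.68622
  class_5: TP=49, FP=11+7+6+9+17=50, FN=7+7+8+9+5=36 → 98/184 = 0.53261
Lowest is class 'class_5' with F1 score = 0.5326.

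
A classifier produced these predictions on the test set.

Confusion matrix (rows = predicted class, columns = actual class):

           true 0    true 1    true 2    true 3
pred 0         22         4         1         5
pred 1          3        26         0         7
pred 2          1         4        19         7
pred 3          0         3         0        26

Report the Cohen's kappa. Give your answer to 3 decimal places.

0.636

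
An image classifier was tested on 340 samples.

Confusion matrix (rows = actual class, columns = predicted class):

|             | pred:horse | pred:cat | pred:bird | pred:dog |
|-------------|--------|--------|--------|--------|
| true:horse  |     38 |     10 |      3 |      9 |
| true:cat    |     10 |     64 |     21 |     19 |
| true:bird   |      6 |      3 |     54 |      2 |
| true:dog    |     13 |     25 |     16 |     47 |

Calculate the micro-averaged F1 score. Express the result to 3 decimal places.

Micro-averaging pools counts across classes: ΣTP=203, ΣFP=137, ΣFN=137.
Micro-F1 score = 2·TP/(2·TP+FP+FN) on pooled counts = 0.597 (equals overall accuracy in single-label multiclass).

0.597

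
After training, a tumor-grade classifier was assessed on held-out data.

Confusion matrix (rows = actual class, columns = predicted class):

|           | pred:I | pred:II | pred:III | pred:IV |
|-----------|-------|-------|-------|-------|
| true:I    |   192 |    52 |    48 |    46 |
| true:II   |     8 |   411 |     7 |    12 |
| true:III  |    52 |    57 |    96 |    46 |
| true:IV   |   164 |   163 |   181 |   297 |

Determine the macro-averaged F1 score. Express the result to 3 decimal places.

Per-class F1 score (2·TP/(2·TP+FP+FN)):
  I: TP=192, FP=8+52+164=224, FN=52+48+46=146 → 384/754 = 0.5093
  II: TP=411, FP=52+57+163=272, FN=8+7+12=27 → 822/1121 = 0.7333
  III: TP=96, FP=48+7+181=236, FN=52+57+46=155 → 192/583 = 0.3293
  IV: TP=297, FP=46+12+46=104, FN=164+163+181=508 → 594/1206 = 0.4925
Macro-F1 score = mean = (0.5093 + 0.7333 + 0.3293 + 0.4925) / 4 = 0.516

0.516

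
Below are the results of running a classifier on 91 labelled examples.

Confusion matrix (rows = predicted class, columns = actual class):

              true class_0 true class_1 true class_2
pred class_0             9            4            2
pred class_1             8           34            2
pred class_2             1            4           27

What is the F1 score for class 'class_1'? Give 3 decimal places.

0.791

Treat 'class_1' as positive and all other classes as negative.
F1 score = 2·TP/(2·TP+FP+FN).
class_1: TP=34, FP=8+2=10, FN=4+4=8 → 68/86 = 0.7907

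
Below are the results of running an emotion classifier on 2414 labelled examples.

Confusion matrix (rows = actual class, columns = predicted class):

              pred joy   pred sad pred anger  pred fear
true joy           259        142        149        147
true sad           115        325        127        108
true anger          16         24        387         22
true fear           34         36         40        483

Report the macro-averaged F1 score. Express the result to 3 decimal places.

0.597

Per-class F1 score (2·TP/(2·TP+FP+FN)):
  joy: TP=259, FP=115+16+34=165, FN=142+149+147=438 → 518/1121 = 0.4621
  sad: TP=325, FP=142+24+36=202, FN=115+127+108=350 → 650/1202 = 0.5408
  anger: TP=387, FP=149+127+40=316, FN=16+24+22=62 → 774/1152 = 0.6719
  fear: TP=483, FP=147+108+22=277, FN=34+36+40=110 → 966/1353 = 0.7140
Macro-F1 score = mean = (0.4621 + 0.5408 + 0.6719 + 0.7140) / 4 = 0.597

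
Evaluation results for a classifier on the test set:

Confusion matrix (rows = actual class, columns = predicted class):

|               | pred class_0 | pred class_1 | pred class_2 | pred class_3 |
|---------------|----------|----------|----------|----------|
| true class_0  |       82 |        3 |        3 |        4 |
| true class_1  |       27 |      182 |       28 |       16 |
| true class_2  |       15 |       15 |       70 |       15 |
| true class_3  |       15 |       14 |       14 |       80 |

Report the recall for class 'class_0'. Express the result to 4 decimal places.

recall = TP/(TP+FN).
class_0: TP=82, FN=3+3+4=10 → 82/92 = 0.89130

0.8913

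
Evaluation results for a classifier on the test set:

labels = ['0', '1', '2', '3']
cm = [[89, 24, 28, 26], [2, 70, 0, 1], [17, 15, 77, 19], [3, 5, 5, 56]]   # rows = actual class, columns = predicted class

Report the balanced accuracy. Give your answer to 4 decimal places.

0.7262

Balanced accuracy = mean of per-class recall.
  0: recall = 89/167 = 0.53293
  1: recall = 70/73 = 0.95890
  2: recall = 77/128 = 0.60156
  3: recall = 56/69 = 0.81159
Mean = (0.53293 + 0.95890 + 0.60156 + 0.81159) / 4 = 0.7262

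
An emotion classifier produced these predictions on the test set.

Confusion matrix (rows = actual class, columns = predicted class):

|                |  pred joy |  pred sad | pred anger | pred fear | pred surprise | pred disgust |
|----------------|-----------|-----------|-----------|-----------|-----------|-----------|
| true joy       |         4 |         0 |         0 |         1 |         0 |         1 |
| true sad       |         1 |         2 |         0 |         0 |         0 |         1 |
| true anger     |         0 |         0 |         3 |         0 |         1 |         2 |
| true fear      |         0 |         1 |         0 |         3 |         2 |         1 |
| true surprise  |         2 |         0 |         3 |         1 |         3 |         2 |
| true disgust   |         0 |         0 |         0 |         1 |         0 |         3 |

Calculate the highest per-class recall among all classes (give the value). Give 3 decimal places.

0.750

Per-class recall (TP/(TP+FN)):
  joy: TP=4, FN=0+0+1+0+1=2 → 4/6 = 0.6667
  sad: TP=2, FN=1+0+0+0+1=2 → 2/4 = 0.5000
  anger: TP=3, FN=0+0+0+1+2=3 → 3/6 = 0.5000
  fear: TP=3, FN=0+1+0+2+1=4 → 3/7 = 0.4286
  surprise: TP=3, FN=2+0+3+1+2=8 → 3/11 = 0.2727
  disgust: TP=3, FN=0+0+0+1+0=1 → 3/4 = 0.7500
Highest is class 'disgust' with recall = 0.750.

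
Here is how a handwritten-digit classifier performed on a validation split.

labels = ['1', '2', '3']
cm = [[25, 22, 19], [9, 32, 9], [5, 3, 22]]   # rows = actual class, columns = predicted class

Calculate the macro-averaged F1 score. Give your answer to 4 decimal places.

Per-class F1 score (2·TP/(2·TP+FP+FN)):
  1: TP=25, FP=9+5=14, FN=22+19=41 → 50/105 = 0.47619
  2: TP=32, FP=22+3=25, FN=9+9=18 → 64/107 = 0.59813
  3: TP=22, FP=19+9=28, FN=5+3=8 → 44/80 = 0.55000
Macro-F1 score = mean = (0.47619 + 0.59813 + 0.55000) / 3 = 0.5414

0.5414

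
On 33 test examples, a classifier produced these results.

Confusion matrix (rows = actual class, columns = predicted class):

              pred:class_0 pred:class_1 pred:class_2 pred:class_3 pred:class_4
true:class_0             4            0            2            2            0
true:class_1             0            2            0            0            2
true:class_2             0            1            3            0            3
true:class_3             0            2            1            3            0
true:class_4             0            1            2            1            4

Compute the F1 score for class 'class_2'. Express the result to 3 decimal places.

0.400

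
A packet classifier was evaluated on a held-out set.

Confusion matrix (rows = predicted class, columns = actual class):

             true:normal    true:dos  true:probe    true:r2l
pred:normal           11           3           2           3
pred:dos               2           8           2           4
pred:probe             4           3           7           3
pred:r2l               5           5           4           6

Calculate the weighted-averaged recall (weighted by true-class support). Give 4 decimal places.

0.4444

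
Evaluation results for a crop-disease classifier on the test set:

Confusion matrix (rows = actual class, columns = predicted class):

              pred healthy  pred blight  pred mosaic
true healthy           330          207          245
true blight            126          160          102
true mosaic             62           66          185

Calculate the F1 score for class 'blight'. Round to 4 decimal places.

One-vs-rest for 'blight': TP = diagonal; FP = other classes predicted 'blight'; FN = 'blight' predicted as other.
F1 score = 2·TP/(2·TP+FP+FN).
blight: TP=160, FP=207+66=273, FN=126+102=228 → 320/821 = 0.38977

0.3898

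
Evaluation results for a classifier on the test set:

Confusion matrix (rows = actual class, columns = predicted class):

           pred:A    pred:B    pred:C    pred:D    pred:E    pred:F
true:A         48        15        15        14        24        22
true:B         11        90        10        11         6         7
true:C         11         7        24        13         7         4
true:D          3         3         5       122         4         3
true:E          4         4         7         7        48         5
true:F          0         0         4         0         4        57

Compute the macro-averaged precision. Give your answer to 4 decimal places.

0.5962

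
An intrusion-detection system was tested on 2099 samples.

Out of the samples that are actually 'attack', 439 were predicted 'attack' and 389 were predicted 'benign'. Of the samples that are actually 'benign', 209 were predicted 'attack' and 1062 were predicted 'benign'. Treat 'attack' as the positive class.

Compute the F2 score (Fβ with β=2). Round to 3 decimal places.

Fβ = (1+β²)·TP / ((1+β²)·TP + β²·FN + FP), with β²=4
= 5·439 / (5·439 + 4·389 + 209) = 0.554

0.554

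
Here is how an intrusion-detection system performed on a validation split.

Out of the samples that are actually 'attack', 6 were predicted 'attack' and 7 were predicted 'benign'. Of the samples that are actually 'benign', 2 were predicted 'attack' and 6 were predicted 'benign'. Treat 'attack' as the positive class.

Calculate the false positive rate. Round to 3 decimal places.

FPR = FP/(FP+TN) = 2/(2+6) = 0.250

0.250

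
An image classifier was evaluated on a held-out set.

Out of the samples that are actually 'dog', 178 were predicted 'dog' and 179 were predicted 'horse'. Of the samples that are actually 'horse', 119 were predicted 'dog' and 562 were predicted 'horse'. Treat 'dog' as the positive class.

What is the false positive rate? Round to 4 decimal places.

FPR = FP/(FP+TN) = 119/(119+562) = 0.1747

0.1747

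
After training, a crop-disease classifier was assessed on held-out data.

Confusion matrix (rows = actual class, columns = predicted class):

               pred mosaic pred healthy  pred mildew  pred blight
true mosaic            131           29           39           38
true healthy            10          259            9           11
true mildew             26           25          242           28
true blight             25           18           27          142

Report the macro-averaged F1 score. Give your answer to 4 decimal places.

0.7159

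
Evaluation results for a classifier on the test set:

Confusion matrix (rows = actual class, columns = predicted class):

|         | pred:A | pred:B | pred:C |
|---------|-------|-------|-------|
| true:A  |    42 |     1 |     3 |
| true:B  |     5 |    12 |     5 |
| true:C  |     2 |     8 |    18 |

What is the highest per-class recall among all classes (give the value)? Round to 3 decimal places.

Per-class recall (TP/(TP+FN)):
  A: TP=42, FN=1+3=4 → 42/46 = 0.9130
  B: TP=12, FN=5+5=10 → 12/22 = 0.5455
  C: TP=18, FN=2+8=10 → 18/28 = 0.6429
Highest is class 'A' with recall = 0.913.

0.913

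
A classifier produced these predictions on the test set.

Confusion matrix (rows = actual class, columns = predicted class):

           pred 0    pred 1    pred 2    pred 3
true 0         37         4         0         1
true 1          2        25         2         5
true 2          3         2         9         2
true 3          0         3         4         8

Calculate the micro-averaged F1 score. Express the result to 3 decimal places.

Micro-averaging pools counts across classes: ΣTP=79, ΣFP=28, ΣFN=28.
Micro-F1 score = 2·TP/(2·TP+FP+FN) on pooled counts = 0.738 (equals overall accuracy in single-label multiclass).

0.738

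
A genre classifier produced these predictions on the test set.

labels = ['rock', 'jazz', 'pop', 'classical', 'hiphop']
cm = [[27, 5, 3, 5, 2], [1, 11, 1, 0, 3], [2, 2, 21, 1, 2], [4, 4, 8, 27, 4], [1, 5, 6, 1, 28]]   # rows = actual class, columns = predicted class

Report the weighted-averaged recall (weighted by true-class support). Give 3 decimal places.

0.655

Per-class recall (TP/(TP+FN)):
  rock: TP=27, FN=5+3+5+2=15 → 27/42 = 0.6429
  jazz: TP=11, FN=1+1+0+3=5 → 11/16 = 0.6875
  pop: TP=21, FN=2+2+1+2=7 → 21/28 = 0.7500
  classical: TP=27, FN=4+4+8+4=20 → 27/47 = 0.5745
  hiphop: TP=28, FN=1+5+6+1=13 → 28/41 = 0.6829
Weighted-recall = Σ (supportᵢ/N)·recallᵢ with N=174: (42/174)·0.6429 + (16/174)·0.6875 + (28/174)·0.7500 + (47/174)·0.5745 + (41/174)·0.6829 = 0.655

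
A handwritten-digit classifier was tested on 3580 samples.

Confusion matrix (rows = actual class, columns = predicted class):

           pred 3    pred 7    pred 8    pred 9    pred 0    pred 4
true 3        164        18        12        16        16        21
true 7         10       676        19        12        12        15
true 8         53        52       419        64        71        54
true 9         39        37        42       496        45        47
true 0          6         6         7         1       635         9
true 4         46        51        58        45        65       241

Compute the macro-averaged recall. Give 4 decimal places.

Per-class recall (TP/(TP+FN)):
  3: TP=164, FN=18+12+16+16+21=83 → 164/247 = 0.66397
  7: TP=676, FN=10+19+12+12+15=68 → 676/744 = 0.90860
  8: TP=419, FN=53+52+64+71+54=294 → 419/713 = 0.58766
  9: TP=496, FN=39+37+42+45+47=210 → 496/706 = 0.70255
  0: TP=635, FN=6+6+7+1+9=29 → 635/664 = 0.95633
  4: TP=241, FN=46+51+58+45+65=265 → 241/506 = 0.47628
Macro-recall = mean = (0.66397 + 0.90860 + 0.58766 + 0.70255 + 0.95633 + 0.47628) / 6 = 0.7159

0.7159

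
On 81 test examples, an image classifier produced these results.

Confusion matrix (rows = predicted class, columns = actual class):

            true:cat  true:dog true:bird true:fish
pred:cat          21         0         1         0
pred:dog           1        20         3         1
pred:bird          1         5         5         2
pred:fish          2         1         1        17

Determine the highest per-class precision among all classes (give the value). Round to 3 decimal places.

0.955

Per-class precision (TP/(TP+FP)):
  cat: TP=21, FP=0+1+0=1 → 21/22 = 0.9545
  dog: TP=20, FP=1+3+1=5 → 20/25 = 0.8000
  bird: TP=5, FP=1+5+2=8 → 5/13 = 0.3846
  fish: TP=17, FP=2+1+1=4 → 17/21 = 0.8095
Highest is class 'cat' with precision = 0.955.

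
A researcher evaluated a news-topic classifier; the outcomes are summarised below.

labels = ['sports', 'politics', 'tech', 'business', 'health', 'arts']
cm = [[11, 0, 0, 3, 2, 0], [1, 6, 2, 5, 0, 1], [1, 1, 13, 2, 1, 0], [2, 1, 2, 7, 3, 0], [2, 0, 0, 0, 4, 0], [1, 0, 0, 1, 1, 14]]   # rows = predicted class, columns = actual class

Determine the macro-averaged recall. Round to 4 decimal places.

0.6353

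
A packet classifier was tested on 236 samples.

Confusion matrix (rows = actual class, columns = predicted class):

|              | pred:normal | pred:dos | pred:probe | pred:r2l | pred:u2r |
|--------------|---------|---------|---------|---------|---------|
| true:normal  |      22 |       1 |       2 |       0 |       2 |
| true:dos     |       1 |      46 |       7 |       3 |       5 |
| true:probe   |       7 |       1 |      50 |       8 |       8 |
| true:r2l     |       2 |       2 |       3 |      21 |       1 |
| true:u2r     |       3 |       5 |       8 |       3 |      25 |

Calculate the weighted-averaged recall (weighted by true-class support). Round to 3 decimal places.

0.695

Per-class recall (TP/(TP+FN)):
  normal: TP=22, FN=1+2+0+2=5 → 22/27 = 0.8148
  dos: TP=46, FN=1+7+3+5=16 → 46/62 = 0.7419
  probe: TP=50, FN=7+1+8+8=24 → 50/74 = 0.6757
  r2l: TP=21, FN=2+2+3+1=8 → 21/29 = 0.7241
  u2r: TP=25, FN=3+5+8+3=19 → 25/44 = 0.5682
Weighted-recall = Σ (supportᵢ/N)·recallᵢ with N=236: (27/236)·0.8148 + (62/236)·0.7419 + (74/236)·0.6757 + (29/236)·0.7241 + (44/236)·0.5682 = 0.695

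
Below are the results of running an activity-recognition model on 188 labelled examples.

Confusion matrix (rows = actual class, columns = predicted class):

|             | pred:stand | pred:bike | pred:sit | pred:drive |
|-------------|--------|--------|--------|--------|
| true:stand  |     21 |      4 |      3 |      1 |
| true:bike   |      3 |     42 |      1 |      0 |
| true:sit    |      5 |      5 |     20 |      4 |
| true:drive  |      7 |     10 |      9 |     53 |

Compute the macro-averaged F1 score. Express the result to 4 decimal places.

Per-class F1 score (2·TP/(2·TP+FP+FN)):
  stand: TP=21, FP=3+5+7=15, FN=4+3+1=8 → 42/65 = 0.64615
  bike: TP=42, FP=4+5+10=19, FN=3+1+0=4 → 84/107 = 0.78505
  sit: TP=20, FP=3+1+9=13, FN=5+5+4=14 → 40/67 = 0.59701
  drive: TP=53, FP=1+0+4=5, FN=7+10+9=26 → 106/137 = 0.77372
Macro-F1 score = mean = (0.64615 + 0.78505 + 0.59701 + 0.77372) / 4 = 0.7005

0.7005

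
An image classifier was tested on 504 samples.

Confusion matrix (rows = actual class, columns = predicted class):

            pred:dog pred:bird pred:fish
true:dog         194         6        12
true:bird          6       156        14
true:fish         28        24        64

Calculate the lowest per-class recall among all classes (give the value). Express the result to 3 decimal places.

Per-class recall (TP/(TP+FN)):
  dog: TP=194, FN=6+12=18 → 194/212 = 0.9151
  bird: TP=156, FN=6+14=20 → 156/176 = 0.8864
  fish: TP=64, FN=28+24=52 → 64/116 = 0.5517
Lowest is class 'fish' with recall = 0.552.

0.552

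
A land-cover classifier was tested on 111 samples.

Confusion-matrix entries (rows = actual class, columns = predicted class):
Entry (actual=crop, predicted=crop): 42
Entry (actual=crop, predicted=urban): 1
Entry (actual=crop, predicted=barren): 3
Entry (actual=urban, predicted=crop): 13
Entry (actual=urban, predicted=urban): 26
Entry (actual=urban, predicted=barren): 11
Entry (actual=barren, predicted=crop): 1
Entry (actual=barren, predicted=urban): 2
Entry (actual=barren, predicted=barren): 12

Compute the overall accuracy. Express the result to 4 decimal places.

0.7207

Accuracy = trace / total = (42+26+12=80) / 111 = 80/111 = 0.7207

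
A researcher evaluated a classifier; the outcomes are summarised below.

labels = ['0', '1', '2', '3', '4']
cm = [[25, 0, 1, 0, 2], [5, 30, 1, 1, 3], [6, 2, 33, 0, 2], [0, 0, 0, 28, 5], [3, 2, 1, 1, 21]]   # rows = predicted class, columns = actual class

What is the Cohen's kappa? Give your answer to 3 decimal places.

Observed agreement pₒ = trace/N = 137/172 = 0.7965
Expected agreement pₑ = Σ (rowᵢ·colᵢ)/N² = (39·28 + 34·40 + 36·43 + 30·33 + 33·28)/172² = 0.1999
κ = (pₒ − pₑ)/(1 − pₑ) = (0.7965 − 0.1999)/(1 − 0.1999) = 0.746

0.746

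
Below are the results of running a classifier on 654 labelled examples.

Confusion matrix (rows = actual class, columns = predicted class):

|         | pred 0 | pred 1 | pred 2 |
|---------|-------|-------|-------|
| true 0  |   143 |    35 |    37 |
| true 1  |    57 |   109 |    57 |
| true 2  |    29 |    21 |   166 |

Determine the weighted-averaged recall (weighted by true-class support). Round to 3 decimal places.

0.639

Per-class recall (TP/(TP+FN)):
  0: TP=143, FN=35+37=72 → 143/215 = 0.6651
  1: TP=109, FN=57+57=114 → 109/223 = 0.4888
  2: TP=166, FN=29+21=50 → 166/216 = 0.7685
Weighted-recall = Σ (supportᵢ/N)·recallᵢ with N=654: (215/654)·0.6651 + (223/654)·0.4888 + (216/654)·0.7685 = 0.639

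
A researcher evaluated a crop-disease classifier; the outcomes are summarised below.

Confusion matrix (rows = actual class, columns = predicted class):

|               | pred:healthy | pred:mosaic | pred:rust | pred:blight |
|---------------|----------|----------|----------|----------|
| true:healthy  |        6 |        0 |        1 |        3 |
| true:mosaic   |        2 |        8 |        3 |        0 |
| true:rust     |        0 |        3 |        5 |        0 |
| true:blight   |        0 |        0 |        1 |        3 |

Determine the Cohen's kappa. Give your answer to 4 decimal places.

0.4933

Observed agreement pₒ = trace/N = 22/35 = 0.62857
Expected agreement pₑ = Σ (rowᵢ·colᵢ)/N² = (10·8 + 13·11 + 8·10 + 4·6)/35² = 0.26694
κ = (pₒ − pₑ)/(1 − pₑ) = (0.62857 − 0.26694)/(1 − 0.26694) = 0.4933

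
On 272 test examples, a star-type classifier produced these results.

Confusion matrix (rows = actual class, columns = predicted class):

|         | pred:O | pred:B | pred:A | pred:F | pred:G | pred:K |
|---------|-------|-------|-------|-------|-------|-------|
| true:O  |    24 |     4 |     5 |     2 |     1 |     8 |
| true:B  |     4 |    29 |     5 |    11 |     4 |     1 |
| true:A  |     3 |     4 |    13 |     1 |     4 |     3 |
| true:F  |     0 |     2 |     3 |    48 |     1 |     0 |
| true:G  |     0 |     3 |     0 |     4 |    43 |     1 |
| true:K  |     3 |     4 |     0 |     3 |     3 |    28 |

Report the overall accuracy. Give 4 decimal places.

0.6801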